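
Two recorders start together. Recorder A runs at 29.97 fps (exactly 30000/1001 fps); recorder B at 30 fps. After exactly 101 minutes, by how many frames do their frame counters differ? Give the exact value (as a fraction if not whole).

101 min = 6060 s.
A emits 30000/1001 × 6060 = 181800000/1001 frames; B emits 30 × 6060 = 181800.
Difference = 181800/1001 frames (≈ 181.6184); B is ahead of A.

181800/1001 frames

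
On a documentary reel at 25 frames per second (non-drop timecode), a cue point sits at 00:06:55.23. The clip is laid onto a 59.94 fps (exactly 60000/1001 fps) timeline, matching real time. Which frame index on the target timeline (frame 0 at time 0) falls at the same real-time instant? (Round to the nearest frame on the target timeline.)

Source frame index: (0×3600 + 6×60 + 55) × 25 + 23 = 10398.
Real time: 10398 / (25) = 10398/25 s.
Target frame: (10398/25) × (60000/1001) = 24955200/1001 ≈ 24930.270 → 24930.

frame 24930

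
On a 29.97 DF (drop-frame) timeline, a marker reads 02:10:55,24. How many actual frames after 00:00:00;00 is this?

235440

As if non-drop at 30 labels/s: (2 × 3600 + 10 × 60 + 55) × 30 + 24 = 235674.
Minute boundaries passed: 130; those not divisible by 10: 130 − 13 = 117; dropped labels = 2 × 117 = 234.
Actual frame index = 235674 − 234 = 235440.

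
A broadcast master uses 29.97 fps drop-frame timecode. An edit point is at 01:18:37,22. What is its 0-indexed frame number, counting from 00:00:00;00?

141390

As if non-drop at 30 labels/s: (1 × 3600 + 18 × 60 + 37) × 30 + 22 = 141532.
Minute boundaries passed: 78; those not divisible by 10: 78 − 7 = 71; dropped labels = 2 × 71 = 142.
Actual frame index = 141532 − 142 = 141390.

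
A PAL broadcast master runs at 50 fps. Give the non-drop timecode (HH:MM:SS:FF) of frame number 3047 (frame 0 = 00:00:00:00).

3047 ÷ 50 = 60 full seconds, remainder 47 frames.
60 s = 0 h 1 min 0 s.
Timecode: 00:01:00:47.

00:01:00:47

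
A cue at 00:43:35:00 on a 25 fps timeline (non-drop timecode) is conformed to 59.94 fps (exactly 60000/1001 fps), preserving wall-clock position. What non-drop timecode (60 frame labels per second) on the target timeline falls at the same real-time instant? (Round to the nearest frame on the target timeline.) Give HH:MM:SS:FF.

00:43:32:23

Source frame index: (0×3600 + 43×60 + 35) × 25 + 0 = 65375.
Real time: 65375 / (25) = 2615 s.
Target frame: (2615) × (60000/1001) = 156900000/1001 ≈ 156743.257 → 156743.
At 60 labels/s: frame 156743 → 00:43:32:23.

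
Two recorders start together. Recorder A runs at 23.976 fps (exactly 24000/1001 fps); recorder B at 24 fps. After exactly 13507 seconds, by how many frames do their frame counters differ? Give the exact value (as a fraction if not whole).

A emits 24000/1001 × 13507 = 24936000/77 frames; B emits 24 × 13507 = 324168.
Difference = 24936/77 frames (≈ 323.8442); B is ahead of A.

24936/77 frames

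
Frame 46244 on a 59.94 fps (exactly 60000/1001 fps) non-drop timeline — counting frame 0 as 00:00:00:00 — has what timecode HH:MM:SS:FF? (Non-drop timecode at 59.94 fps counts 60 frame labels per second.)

46244 ÷ 60 = 770 full seconds, remainder 44 frames.
770 s = 0 h 12 min 50 s.
Timecode: 00:12:50:44.

00:12:50:44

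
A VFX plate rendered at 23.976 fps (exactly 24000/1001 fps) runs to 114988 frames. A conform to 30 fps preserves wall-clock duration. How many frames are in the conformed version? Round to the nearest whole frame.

143879 frames

Frames at target rate = 114988 × (30) / (24000/1001) = 28775747/200 ≈ 143878.735.
Nearest whole frame: 143879.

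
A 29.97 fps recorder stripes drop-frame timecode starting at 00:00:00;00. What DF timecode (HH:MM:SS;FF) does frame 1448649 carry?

13:25:36;19

Ten DF minutes hold 17982 frames, so frame 1448649 lies in block 80 (frames 1438560–1456541) with 10089 frames into that block.
The block's first minute is 1800 frames and the rest 1798 each; 10089 frames reaches minute 5, so 80 × 18 + 5 × 2 = 1450 labels have been skipped so far.
Adding those back, label number 1448649 + 1450 = 1450099 at 30 labels/s is 48336 s + 19 f = 13 h 25 min 36 s frame 19, i.e. 13:25:36;19.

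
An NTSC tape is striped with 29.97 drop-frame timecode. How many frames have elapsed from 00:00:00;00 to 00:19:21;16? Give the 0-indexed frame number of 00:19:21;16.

34810

Complete 10-minute blocks: 1, each 17982 frames → 17982.
Remaining 9 whole minutes in the current block: 1800 + 8 × 1798 = 16184 frames.
Within the current minute: 21 × 30 + 16 − 2 = 644 (labels ;00/;01 skipped at this minute). Total = 17982 + 16184 + 644 = 34810.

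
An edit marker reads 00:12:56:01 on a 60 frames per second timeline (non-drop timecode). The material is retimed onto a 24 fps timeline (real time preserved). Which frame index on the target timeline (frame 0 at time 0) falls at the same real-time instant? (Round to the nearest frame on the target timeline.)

frame 18624

Source frame index: (0×3600 + 12×60 + 56) × 60 + 1 = 46561.
Real time: 46561 / (60) = 46561/60 s.
Target frame: (46561/60) × (24) = 93122/5 ≈ 18624.400 → 18624.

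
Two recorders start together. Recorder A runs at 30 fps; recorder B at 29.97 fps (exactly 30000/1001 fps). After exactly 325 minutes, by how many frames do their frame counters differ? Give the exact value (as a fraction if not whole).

325 min = 19500 s.
A emits 30 × 19500 = 585000 frames; B emits 30000/1001 × 19500 = 45000000/77.
Difference = 45000/77 frames (≈ 584.4156); B is behind A.

45000/77 frames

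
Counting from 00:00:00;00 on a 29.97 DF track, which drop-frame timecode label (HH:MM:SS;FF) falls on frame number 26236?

00:14:35;12

Ten DF minutes hold 17982 frames, so frame 26236 lies in block 1 (frames 17982–35963) with 8254 frames into that block.
The block's first minute is 1800 frames and the rest 1798 each; 8254 frames reaches minute 4, so 1 × 18 + 4 × 2 = 26 labels have been skipped so far.
Adding those back, label number 26236 + 26 = 26262 at 30 labels/s is 875 s + 12 f = 0 h 14 min 35 s frame 12, i.e. 00:14:35;12.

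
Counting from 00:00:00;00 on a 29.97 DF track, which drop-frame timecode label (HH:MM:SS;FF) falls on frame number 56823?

Each 10-minute DF block holds 10 × 60 × 30 − 9 × 2 = 17982 frames. 56823 ÷ 17982 → 3 full blocks, remainder 2877.
Within the partial block the first minute is 1800 frames and each further minute 1798, so 1 further minute boundary passed. Total skipped labels = 18 × 3 + 2 × 1 = 56.
Non-drop label index = 56823 + 56 = 56879; at 30 labels/s that is 00:31:35:29, i.e. DF 00:31:35;29.

00:31:35;29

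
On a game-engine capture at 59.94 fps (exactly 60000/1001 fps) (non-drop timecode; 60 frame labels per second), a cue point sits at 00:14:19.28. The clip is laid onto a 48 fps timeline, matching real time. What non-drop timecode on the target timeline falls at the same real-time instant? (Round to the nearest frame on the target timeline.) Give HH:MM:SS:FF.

Source frame index: (0×3600 + 14×60 + 19) × 60 + 28 = 51568.
Real time: 51568 / (60000/1001) = 3226223/3750 s.
Target frame: (3226223/3750) × (48) = 25809784/625 ≈ 41295.654 → 41296.
At 48 labels/s: frame 41296 → 00:14:20:16.

00:14:20:16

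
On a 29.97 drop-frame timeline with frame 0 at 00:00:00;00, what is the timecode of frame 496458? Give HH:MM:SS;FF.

Ten DF minutes hold 17982 frames, so frame 496458 lies in block 27 (frames 485514–503495) with 10944 frames into that block.
The block's first minute is 1800 frames and the rest 1798 each; 10944 frames reaches minute 6, so 27 × 18 + 6 × 2 = 498 labels have been skipped so far.
Adding those back, label number 496458 + 498 = 496956 at 30 labels/s is 16565 s + 6 f = 4 h 36 min 5 s frame 6, i.e. 04:36:05;06.

04:36:05;06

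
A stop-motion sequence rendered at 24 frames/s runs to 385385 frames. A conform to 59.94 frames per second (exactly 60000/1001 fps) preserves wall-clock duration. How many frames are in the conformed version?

962500 frames

Target frames = source frames × (target rate / source rate) = 385385 × (60000/1001)/(24) = 385385 × 2500/1001 = 962500.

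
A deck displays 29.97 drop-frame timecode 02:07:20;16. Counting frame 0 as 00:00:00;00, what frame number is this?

As if non-drop at 30 labels/s: (2 × 3600 + 7 × 60 + 20) × 30 + 16 = 229216.
Minute boundaries passed: 127; those not divisible by 10: 127 − 12 = 115; dropped labels = 2 × 115 = 230.
Actual frame index = 229216 − 230 = 228986.

228986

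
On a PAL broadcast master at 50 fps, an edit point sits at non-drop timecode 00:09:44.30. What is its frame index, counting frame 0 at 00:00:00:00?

frame 29230

Total seconds to the label: (0 × 3600 + 9 × 60 + 44) = 584.
Frame index = 584 × 50 + 30 = 29230.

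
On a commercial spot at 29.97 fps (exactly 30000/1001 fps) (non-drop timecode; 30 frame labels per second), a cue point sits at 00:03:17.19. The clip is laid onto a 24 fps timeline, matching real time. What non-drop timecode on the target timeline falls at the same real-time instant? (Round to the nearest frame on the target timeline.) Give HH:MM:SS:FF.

Source frame index: (0×3600 + 3×60 + 17) × 30 + 19 = 5929.
Real time: 5929 / (30000/1001) = 5934929/30000 s.
Target frame: (5934929/30000) × (24) = 5934929/1250 ≈ 4747.943 → 4748.
At 24 labels/s: frame 4748 → 00:03:17:20.

00:03:17:20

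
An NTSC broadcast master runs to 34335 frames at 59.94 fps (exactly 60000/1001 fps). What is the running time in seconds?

Running time = 34335 / (60000/1001) = 572.82225 s.

572.82225 seconds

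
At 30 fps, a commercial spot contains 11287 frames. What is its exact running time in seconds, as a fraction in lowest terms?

11287/30 seconds

Running time = 11287 ÷ (30) = 11287 × 1/30 = 11287/30 s.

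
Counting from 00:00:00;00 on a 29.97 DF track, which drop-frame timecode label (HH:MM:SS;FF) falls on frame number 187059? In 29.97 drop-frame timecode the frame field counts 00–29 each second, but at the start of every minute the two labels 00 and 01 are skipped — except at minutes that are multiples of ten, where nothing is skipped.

01:44:01;17

Ten DF minutes hold 17982 frames, so frame 187059 lies in block 10 (frames 179820–197801) with 7239 frames into that block.
The block's first minute is 1800 frames and the rest 1798 each; 7239 frames reaches minute 4, so 10 × 18 + 4 × 2 = 188 labels have been skipped so far.
Adding those back, label number 187059 + 188 = 187247 at 30 labels/s is 6241 s + 17 f = 1 h 44 min 1 s frame 17, i.e. 01:44:01;17.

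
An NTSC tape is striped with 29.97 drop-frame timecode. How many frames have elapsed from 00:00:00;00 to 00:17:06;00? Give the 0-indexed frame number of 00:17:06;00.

As if non-drop at 30 labels/s: (0 × 3600 + 17 × 60 + 6) × 30 + 0 = 30780.
Minute boundaries passed: 17; those not divisible by 10: 17 − 1 = 16; dropped labels = 2 × 16 = 32.
Actual frame index = 30780 − 32 = 30748.

30748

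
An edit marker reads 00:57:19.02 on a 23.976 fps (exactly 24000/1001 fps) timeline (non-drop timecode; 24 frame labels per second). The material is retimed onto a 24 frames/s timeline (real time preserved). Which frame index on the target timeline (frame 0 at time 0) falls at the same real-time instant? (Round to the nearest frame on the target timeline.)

Source frame index: (0×3600 + 57×60 + 19) × 24 + 2 = 82538.
Real time: 82538 / (24000/1001) = 41310269/12000 s.
Target frame: (41310269/12000) × (24) = 41310269/500 ≈ 82620.538 → 82621.

frame 82621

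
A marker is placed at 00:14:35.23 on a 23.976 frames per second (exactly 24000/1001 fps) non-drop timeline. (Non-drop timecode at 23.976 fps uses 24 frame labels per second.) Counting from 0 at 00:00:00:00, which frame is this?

frame 21023

Total seconds to the label: (0 × 3600 + 14 × 60 + 35) = 875.
Frame index = 875 × 24 + 23 = 21023.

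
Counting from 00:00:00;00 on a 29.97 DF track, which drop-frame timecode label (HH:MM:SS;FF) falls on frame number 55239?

Each 10-minute DF block holds 10 × 60 × 30 − 9 × 2 = 17982 frames. 55239 ÷ 17982 → 3 full blocks, remainder 1293.
Within the partial block the first minute is 1800 frames and each further minute 1798, so 0 further minute boundaries passed. Total skipped labels = 18 × 3 + 2 × 0 = 54.
Non-drop label index = 55239 + 54 = 55293; at 30 labels/s that is 00:30:43:03, i.e. DF 00:30:43;03.

00:30:43;03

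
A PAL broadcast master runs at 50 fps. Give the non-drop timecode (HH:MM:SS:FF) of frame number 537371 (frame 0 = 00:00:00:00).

02:59:07:21

537371 ÷ 50 = 10747 full seconds, remainder 21 frames.
10747 s = 2 h 59 min 7 s.
Timecode: 02:59:07:21.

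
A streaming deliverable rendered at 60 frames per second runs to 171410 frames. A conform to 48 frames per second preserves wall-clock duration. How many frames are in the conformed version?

Target frames = source frames × (target rate / source rate) = 171410 × (48)/(60) = 171410 × 4/5 = 137128.

137128 frames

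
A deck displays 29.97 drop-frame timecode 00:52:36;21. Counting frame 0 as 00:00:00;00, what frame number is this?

94607

As if non-drop at 30 labels/s: (0 × 3600 + 52 × 60 + 36) × 30 + 21 = 94701.
Minute boundaries passed: 52; those not divisible by 10: 52 − 5 = 47; dropped labels = 2 × 47 = 94.
Actual frame index = 94701 − 94 = 94607.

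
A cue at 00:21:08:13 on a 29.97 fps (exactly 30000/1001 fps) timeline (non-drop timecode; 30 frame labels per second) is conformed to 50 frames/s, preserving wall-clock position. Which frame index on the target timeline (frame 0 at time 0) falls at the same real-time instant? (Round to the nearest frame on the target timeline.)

Source frame index: (0×3600 + 21×60 + 8) × 30 + 13 = 38053.
Real time: 38053 / (30000/1001) = 38091053/30000 s.
Target frame: (38091053/30000) × (50) = 38091053/600 ≈ 63485.088 → 63485.

frame 63485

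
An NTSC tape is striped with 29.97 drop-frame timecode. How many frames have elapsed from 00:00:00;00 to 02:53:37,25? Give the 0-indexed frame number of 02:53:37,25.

312223

Complete 10-minute blocks: 17, each 17982 frames → 305694.
Remaining 3 whole minutes in the current block: 1800 + 2 × 1798 = 5396 frames.
Within the current minute: 37 × 30 + 25 − 2 = 1133 (labels ;00/;01 skipped at this minute). Total = 305694 + 5396 + 1133 = 312223.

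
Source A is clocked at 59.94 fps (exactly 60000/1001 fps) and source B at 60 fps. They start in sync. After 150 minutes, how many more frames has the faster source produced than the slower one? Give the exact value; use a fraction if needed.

150 min = 9000 s.
A emits 60000/1001 × 9000 = 540000000/1001 frames; B emits 60 × 9000 = 540000.
Difference = 540000/1001 frames (≈ 539.4605); B is ahead of A.

540000/1001 frames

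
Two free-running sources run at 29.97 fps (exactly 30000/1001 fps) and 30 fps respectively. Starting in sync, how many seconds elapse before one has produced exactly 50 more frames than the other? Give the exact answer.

The gap grows by |30 − 30000/1001| = 30/1001 frames per second.
Time for a 50-frame gap: 50 ÷ (30/1001) = 5005/3 s.

5005/3 seconds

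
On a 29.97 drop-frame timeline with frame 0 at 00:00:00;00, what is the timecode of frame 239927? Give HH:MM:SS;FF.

02:13:25;17

Each 10-minute DF block holds 10 × 60 × 30 − 9 × 2 = 17982 frames. 239927 ÷ 17982 → 13 full blocks, remainder 6161.
Within the partial block the first minute is 1800 frames and each further minute 1798, so 3 further minute boundaries passed. Total skipped labels = 18 × 13 + 2 × 3 = 240.
Non-drop label index = 239927 + 240 = 240167; at 30 labels/s that is 02:13:25:17, i.e. DF 02:13:25;17.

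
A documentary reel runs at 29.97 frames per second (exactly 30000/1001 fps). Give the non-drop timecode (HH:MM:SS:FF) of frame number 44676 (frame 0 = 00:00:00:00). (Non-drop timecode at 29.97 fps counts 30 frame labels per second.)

00:24:49:06

44676 ÷ 30 = 1489 full seconds, remainder 6 frames.
1489 s = 0 h 24 min 49 s.
Timecode: 00:24:49:06.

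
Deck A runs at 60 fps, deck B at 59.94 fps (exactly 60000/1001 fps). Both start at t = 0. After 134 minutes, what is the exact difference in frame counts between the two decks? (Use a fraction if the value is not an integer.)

134 min = 8040 s.
A emits 60 × 8040 = 482400 frames; B emits 60000/1001 × 8040 = 482400000/1001.
Difference = 482400/1001 frames (≈ 481.9181); B is behind A.

482400/1001 frames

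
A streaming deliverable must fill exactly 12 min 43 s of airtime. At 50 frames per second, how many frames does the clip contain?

12 min 43 s = 763 s.
Frames = 763 × 50 = 38150.

38150 frames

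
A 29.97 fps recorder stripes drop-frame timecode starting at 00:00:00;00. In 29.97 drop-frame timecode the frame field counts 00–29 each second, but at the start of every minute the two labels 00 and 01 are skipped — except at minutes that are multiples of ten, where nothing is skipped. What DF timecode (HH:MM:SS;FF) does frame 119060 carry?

01:06:12;20

Ten DF minutes hold 17982 frames, so frame 119060 lies in block 6 (frames 107892–125873) with 11168 frames into that block.
The block's first minute is 1800 frames and the rest 1798 each; 11168 frames reaches minute 6, so 6 × 18 + 6 × 2 = 120 labels have been skipped so far.
Adding those back, label number 119060 + 120 = 119180 at 30 labels/s is 3972 s + 20 f = 1 h 6 min 12 s frame 20, i.e. 01:06:12;20.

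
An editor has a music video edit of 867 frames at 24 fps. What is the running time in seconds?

Running time = 867 / (24) = 36.125 s.

36.125 seconds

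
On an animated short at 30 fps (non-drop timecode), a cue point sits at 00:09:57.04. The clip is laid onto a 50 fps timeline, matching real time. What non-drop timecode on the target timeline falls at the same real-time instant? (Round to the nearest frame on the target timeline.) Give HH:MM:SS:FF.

Source frame index: (0×3600 + 9×60 + 57) × 30 + 4 = 17914.
Real time: 17914 / (30) = 8957/15 s.
Target frame: (8957/15) × (50) = 89570/3 ≈ 29856.667 → 29857.
At 50 labels/s: frame 29857 → 00:09:57:07.

00:09:57:07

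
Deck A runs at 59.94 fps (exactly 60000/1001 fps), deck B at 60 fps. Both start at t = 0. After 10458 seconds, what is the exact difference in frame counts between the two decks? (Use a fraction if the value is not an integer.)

89640/143 frames

A emits 60000/1001 × 10458 = 89640000/143 frames; B emits 60 × 10458 = 627480.
Difference = 89640/143 frames (≈ 626.8531); B is ahead of A.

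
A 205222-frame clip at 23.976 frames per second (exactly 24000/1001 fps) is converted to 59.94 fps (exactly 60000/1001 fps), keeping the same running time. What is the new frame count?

Target frames = source frames × (target rate / source rate) = 205222 × (60000/1001)/(24000/1001) = 205222 × 5/2 = 513055.

513055 frames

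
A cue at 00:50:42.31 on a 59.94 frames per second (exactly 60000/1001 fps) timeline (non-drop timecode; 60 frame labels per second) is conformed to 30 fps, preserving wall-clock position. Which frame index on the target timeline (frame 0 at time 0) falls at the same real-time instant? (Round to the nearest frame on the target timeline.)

frame 91367

Source frame index: (0×3600 + 50×60 + 42) × 60 + 31 = 182551.
Real time: 182551 / (60000/1001) = 182733551/60000 s.
Target frame: (182733551/60000) × (30) = 182733551/2000 ≈ 91366.776 → 91367.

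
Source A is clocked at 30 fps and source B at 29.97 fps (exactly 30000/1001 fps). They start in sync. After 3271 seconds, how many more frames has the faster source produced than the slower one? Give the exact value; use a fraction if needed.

A emits 30 × 3271 = 98130 frames; B emits 30000/1001 × 3271 = 98130000/1001.
Difference = 98130/1001 frames (≈ 98.0320); B is behind A.

98130/1001 frames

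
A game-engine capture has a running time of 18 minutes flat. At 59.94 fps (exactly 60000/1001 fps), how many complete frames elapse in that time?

18 min = 1080 s.
Frames = 1080 × 60000/1001 = 64800000/1001 ≈ 64735.2647.
Complete frames: 64735.

64735 frames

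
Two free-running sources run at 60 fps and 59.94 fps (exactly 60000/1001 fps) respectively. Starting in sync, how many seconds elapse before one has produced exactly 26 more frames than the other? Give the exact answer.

The gap grows by |60000/1001 − 60| = 60/1001 frames per second.
Time for a 26-frame gap: 26 ÷ (60/1001) = 13013/30 s.

13013/30 seconds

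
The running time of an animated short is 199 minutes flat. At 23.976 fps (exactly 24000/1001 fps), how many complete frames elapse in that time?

286273 frames

199 min = 11940 s.
Frames = 11940 × 24000/1001 = 286560000/1001 ≈ 286273.7263.
Complete frames: 286273.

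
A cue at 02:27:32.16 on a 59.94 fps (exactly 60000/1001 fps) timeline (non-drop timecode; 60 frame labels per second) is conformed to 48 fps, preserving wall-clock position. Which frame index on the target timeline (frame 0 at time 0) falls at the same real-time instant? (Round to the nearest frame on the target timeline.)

frame 425334

Source frame index: (2×3600 + 27×60 + 32) × 60 + 16 = 531136.
Real time: 531136 / (60000/1001) = 16614598/1875 s.
Target frame: (16614598/1875) × (48) = 265833568/625 ≈ 425333.709 → 425334.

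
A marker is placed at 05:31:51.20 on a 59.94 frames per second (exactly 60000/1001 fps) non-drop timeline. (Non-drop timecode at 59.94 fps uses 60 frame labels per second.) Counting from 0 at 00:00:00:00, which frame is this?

1194680

Total seconds to the label: (5 × 3600 + 31 × 60 + 51) = 19911.
Frame index = 19911 × 60 + 20 = 1194680.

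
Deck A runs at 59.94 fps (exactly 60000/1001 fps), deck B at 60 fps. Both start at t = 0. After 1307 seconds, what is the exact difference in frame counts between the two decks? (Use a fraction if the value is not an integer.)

78420/1001 frames

A emits 60000/1001 × 1307 = 78420000/1001 frames; B emits 60 × 1307 = 78420.
Difference = 78420/1001 frames (≈ 78.3417); B is ahead of A.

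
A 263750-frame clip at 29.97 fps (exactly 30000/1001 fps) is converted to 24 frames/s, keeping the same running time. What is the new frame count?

211211 frames

Target frames = source frames × (target rate / source rate) = 263750 × (24)/(30000/1001) = 263750 × 1001/1250 = 211211.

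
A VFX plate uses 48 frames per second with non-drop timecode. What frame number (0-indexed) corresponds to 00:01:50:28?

Total seconds to the label: (0 × 3600 + 1 × 60 + 50) = 110.
Frame index = 110 × 48 + 28 = 5308.

5308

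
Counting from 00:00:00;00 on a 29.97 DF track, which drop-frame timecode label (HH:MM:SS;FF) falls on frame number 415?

00:00:13;25

Ten DF minutes hold 17982 frames, so frame 415 lies in block 0 (frames 0–17981) with 415 frames into that block.
The block's first minute is 1800 frames and the rest 1798 each; 415 frames reaches minute 0, so 0 × 18 + 0 × 2 = 0 labels have been skipped so far.
Adding those back, label number 415 + 0 = 415 at 30 labels/s is 13 s + 25 f = 0 h 0 min 13 s frame 25, i.e. 00:00:13;25.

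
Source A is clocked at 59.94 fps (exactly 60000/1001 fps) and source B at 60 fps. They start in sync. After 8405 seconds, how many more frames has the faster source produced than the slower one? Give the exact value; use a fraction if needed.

A emits 60000/1001 × 8405 = 504300000/1001 frames; B emits 60 × 8405 = 504300.
Difference = 504300/1001 frames (≈ 503.7962); B is ahead of A.

504300/1001 frames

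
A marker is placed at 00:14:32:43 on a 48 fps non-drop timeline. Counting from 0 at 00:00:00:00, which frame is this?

frame 41899

Total seconds to the label: (0 × 3600 + 14 × 60 + 32) = 872.
Frame index = 872 × 48 + 43 = 41899.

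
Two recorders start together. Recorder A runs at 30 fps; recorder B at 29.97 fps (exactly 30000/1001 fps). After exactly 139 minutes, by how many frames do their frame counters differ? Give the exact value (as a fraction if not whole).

139 min = 8340 s.
A emits 30 × 8340 = 250200 frames; B emits 30000/1001 × 8340 = 250200000/1001.
Difference = 250200/1001 frames (≈ 249.9500); B is behind A.

250200/1001 frames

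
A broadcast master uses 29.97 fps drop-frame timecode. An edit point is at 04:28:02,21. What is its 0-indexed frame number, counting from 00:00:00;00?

481997

Complete 10-minute blocks: 26, each 17982 frames → 467532.
Remaining 8 whole minutes in the current block: 1800 + 7 × 1798 = 14386 frames.
Within the current minute: 2 × 30 + 21 − 2 = 79 (labels ;00/;01 skipped at this minute). Total = 467532 + 14386 + 79 = 481997.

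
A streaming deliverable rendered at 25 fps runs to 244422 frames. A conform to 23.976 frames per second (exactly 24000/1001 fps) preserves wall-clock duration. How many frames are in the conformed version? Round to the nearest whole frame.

234411 frames

Frames at target rate = 244422 × (24000/1001) / (25) = 234645120/1001 ≈ 234410.709.
Nearest whole frame: 234411.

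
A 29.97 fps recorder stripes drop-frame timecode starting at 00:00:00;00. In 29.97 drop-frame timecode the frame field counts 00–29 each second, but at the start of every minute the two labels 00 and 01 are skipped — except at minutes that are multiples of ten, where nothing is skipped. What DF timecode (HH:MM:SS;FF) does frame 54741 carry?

Ten DF minutes hold 17982 frames, so frame 54741 lies in block 3 (frames 53946–71927) with 795 frames into that block.
The block's first minute is 1800 frames and the rest 1798 each; 795 frames reaches minute 0, so 3 × 18 + 0 × 2 = 54 labels have been skipped so far.
Adding those back, label number 54741 + 54 = 54795 at 30 labels/s is 1826 s + 15 f = 0 h 30 min 26 s frame 15, i.e. 00:30:26;15.

00:30:26;15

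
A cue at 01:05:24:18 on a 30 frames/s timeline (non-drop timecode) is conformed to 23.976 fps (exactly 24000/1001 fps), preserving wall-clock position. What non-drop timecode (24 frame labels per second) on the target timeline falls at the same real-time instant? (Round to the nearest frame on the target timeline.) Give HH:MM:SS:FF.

Source frame index: (1×3600 + 5×60 + 24) × 30 + 18 = 117738.
Real time: 117738 / (30) = 19623/5 s.
Target frame: (19623/5) × (24000/1001) = 94190400/1001 ≈ 94096.304 → 94096.
At 24 labels/s: frame 94096 → 01:05:20:16.

01:05:20:16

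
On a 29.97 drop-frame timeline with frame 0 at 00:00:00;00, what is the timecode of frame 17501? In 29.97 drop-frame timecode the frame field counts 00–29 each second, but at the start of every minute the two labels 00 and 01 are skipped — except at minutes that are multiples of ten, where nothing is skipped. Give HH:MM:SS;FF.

00:09:43;29

Each 10-minute DF block holds 10 × 60 × 30 − 9 × 2 = 17982 frames. 17501 ÷ 17982 → 0 full blocks, remainder 17501.
Within the partial block the first minute is 1800 frames and each further minute 1798, so 9 further minute boundaries passed. Total skipped labels = 18 × 0 + 2 × 9 = 18.
Non-drop label index = 17501 + 18 = 17519; at 30 labels/s that is 00:09:43:29, i.e. DF 00:09:43;29.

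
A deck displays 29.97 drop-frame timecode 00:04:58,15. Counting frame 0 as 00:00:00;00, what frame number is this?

8947

Complete 10-minute blocks: 0, each 17982 frames → 0.
Remaining 4 whole minutes in the current block: 1800 + 3 × 1798 = 7194 frames.
Within the current minute: 58 × 30 + 15 − 2 = 1753 (labels ;00/;01 skipped at this minute). Total = 0 + 7194 + 1753 = 8947.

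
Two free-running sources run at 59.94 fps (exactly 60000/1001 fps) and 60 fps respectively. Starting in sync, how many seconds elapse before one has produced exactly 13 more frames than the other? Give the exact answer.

The gap grows by |60 − 60000/1001| = 60/1001 frames per second.
Time for a 13-frame gap: 13 ÷ (60/1001) = 13013/60 s.

13013/60 seconds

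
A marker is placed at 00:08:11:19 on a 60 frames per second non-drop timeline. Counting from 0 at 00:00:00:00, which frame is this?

frame 29479

Total seconds to the label: (0 × 3600 + 8 × 60 + 11) = 491.
Frame index = 491 × 60 + 19 = 29479.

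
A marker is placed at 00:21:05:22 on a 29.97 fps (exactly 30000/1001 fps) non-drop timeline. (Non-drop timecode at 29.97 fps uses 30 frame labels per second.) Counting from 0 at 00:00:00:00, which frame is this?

frame 37972

Total seconds to the label: (0 × 3600 + 21 × 60 + 5) = 1265.
Frame index = 1265 × 30 + 22 = 37972.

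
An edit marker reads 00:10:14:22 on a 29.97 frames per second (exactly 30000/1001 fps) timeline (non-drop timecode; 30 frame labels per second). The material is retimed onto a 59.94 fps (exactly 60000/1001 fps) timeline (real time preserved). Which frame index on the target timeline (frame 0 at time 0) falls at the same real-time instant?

Source frame index: (0×3600 + 10×60 + 14) × 30 + 22 = 18442.
Real time: 18442 / (30000/1001) = 9230221/15000 s.
Target frame: (9230221/15000) × (60000/1001) = 36884.

frame 36884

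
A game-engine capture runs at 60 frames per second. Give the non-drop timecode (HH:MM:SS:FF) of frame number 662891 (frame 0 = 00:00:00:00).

662891 ÷ 60 = 11048 full seconds, remainder 11 frames.
11048 s = 3 h 4 min 8 s.
Timecode: 03:04:08:11.

03:04:08:11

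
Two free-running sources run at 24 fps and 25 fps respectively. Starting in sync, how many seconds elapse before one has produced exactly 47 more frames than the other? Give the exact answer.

The gap grows by |25 − 24| = 1 frame per second.
Time for a 47-frame gap: 47 ÷ (1) = 47 s.

47 seconds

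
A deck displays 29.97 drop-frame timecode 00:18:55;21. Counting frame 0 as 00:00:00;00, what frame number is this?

34037

Complete 10-minute blocks: 1, each 17982 frames → 17982.
Remaining 8 whole minutes in the current block: 1800 + 7 × 1798 = 14386 frames.
Within the current minute: 55 × 30 + 21 − 2 = 1669 (labels ;00/;01 skipped at this minute). Total = 17982 + 14386 + 1669 = 34037.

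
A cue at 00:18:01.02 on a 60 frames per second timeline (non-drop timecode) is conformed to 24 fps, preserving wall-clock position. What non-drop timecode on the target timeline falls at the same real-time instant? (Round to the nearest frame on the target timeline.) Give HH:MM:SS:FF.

Source frame index: (0×3600 + 18×60 + 1) × 60 + 2 = 64862.
Real time: 64862 / (60) = 32431/30 s.
Target frame: (32431/30) × (24) = 129724/5 ≈ 25944.800 → 25945.
At 24 labels/s: frame 25945 → 00:18:01:01.

00:18:01:01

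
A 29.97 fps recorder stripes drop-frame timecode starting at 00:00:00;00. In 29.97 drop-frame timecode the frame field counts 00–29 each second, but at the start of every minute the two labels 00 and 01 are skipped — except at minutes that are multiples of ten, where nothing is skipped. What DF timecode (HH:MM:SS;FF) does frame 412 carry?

Each 10-minute DF block holds 10 × 60 × 30 − 9 × 2 = 17982 frames. 412 ÷ 17982 → 0 full blocks, remainder 412.
Within the partial block the first minute is 1800 frames and each further minute 1798, so 0 further minute boundaries passed. Total skipped labels = 18 × 0 + 2 × 0 = 0.
Non-drop label index = 412 + 0 = 412; at 30 labels/s that is 00:00:13:22, i.e. DF 00:00:13;22.

00:00:13;22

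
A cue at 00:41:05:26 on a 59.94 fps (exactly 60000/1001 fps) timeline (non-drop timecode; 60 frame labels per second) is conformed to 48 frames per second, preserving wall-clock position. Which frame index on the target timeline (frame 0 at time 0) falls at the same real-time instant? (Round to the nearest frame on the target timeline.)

frame 118459

Source frame index: (0×3600 + 41×60 + 5) × 60 + 26 = 147926.
Real time: 147926 / (60000/1001) = 74036963/30000 s.
Target frame: (74036963/30000) × (48) = 74036963/625 ≈ 118459.141 → 118459.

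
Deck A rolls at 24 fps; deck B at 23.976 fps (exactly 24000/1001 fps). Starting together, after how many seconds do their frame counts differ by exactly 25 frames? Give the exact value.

25025/24 seconds

The gap grows by |24000/1001 − 24| = 24/1001 frames per second.
Time for a 25-frame gap: 25 ÷ (24/1001) = 25025/24 s.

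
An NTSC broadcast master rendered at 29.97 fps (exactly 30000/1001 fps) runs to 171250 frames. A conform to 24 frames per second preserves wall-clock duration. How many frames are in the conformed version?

137137 frames

Target frames = source frames × (target rate / source rate) = 171250 × (24)/(30000/1001) = 171250 × 1001/1250 = 137137.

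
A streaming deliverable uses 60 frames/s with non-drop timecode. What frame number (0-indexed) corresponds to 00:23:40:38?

85238

Total seconds to the label: (0 × 3600 + 23 × 60 + 40) = 1420.
Frame index = 1420 × 60 + 38 = 85238.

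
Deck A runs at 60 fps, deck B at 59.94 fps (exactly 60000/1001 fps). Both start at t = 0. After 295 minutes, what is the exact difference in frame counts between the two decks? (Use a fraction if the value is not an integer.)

295 min = 17700 s.
A emits 60 × 17700 = 1062000 frames; B emits 60000/1001 × 17700 = 1062000000/1001.
Difference = 1062000/1001 frames (≈ 1060.9391); B is behind A.

1062000/1001 frames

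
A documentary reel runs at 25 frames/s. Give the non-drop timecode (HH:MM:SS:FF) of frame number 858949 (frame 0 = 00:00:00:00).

09:32:37:24

858949 ÷ 25 = 34357 full seconds, remainder 24 frames.
34357 s = 9 h 32 min 37 s.
Timecode: 09:32:37:24.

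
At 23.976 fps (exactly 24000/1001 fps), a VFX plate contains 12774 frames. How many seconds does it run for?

Running time = 12774 / (24000/1001) = 532.78225 s.

532.78225 seconds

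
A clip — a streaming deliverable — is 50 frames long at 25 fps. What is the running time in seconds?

Running time = 50 / (25) = 2 s.

2 seconds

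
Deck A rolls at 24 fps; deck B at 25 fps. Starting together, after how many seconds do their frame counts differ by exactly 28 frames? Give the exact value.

28 seconds

The gap grows by |25 − 24| = 1 frame per second.
Time for a 28-frame gap: 28 ÷ (1) = 28 s.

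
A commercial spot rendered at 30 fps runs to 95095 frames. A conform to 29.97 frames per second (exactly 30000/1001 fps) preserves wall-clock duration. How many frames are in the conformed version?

Target frames = source frames × (target rate / source rate) = 95095 × (30000/1001)/(30) = 95095 × 1000/1001 = 95000.

95000 frames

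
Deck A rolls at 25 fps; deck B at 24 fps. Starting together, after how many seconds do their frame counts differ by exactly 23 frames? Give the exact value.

23 seconds

The gap grows by |24 − 25| = 1 frame per second.
Time for a 23-frame gap: 23 ÷ (1) = 23 s.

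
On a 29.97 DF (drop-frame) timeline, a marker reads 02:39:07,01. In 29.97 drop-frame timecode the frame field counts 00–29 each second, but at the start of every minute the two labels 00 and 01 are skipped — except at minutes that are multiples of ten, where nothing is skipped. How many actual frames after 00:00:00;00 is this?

286123

Complete 10-minute blocks: 15, each 17982 frames → 269730.
Remaining 9 whole minutes in the current block: 1800 + 8 × 1798 = 16184 frames.
Within the current minute: 7 × 30 + 1 − 2 = 209 (labels ;00/;01 skipped at this minute). Total = 269730 + 16184 + 209 = 286123.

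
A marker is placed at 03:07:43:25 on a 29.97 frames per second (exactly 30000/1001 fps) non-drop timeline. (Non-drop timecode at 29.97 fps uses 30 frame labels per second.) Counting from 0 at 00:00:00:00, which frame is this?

frame 337915

Total seconds to the label: (3 × 3600 + 7 × 60 + 43) = 11263.
Frame index = 11263 × 30 + 25 = 337915.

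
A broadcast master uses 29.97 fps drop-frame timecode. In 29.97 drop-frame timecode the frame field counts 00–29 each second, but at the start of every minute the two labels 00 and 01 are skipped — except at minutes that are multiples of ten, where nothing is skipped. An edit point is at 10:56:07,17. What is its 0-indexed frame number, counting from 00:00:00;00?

As if non-drop at 30 labels/s: (10 × 3600 + 56 × 60 + 7) × 30 + 17 = 1181027.
Minute boundaries passed: 656; those not divisible by 10: 656 − 65 = 591; dropped labels = 2 × 591 = 1182.
Actual frame index = 1181027 − 1182 = 1179845.

1179845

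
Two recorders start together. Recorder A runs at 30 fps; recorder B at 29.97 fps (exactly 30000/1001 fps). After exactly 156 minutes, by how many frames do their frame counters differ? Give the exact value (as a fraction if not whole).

156 min = 9360 s.
A emits 30 × 9360 = 280800 frames; B emits 30000/1001 × 9360 = 21600000/77.
Difference = 21600/77 frames (≈ 280.5195); B is behind A.

21600/77 frames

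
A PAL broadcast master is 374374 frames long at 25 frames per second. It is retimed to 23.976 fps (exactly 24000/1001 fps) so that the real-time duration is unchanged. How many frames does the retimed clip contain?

Target frames = source frames × (target rate / source rate) = 374374 × (24000/1001)/(25) = 374374 × 960/1001 = 359040.

359040 frames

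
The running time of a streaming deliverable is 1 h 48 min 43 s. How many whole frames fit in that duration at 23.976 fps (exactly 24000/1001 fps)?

1 h 48 min 43 s = 6523 s.
Frames = 6523 × 24000/1001 = 14232000/91 ≈ 156395.6044.
Complete frames: 156395.

156395 frames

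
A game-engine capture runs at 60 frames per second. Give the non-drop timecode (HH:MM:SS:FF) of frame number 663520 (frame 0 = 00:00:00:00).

663520 ÷ 60 = 11058 full seconds, remainder 40 frames.
11058 s = 3 h 4 min 18 s.
Timecode: 03:04:18:40.

03:04:18:40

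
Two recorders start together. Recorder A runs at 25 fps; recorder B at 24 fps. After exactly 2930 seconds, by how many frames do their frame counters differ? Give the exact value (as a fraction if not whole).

2930 frames

A emits 25 × 2930 = 73250 frames; B emits 24 × 2930 = 70320.
Difference = 2930 frames; B is behind A.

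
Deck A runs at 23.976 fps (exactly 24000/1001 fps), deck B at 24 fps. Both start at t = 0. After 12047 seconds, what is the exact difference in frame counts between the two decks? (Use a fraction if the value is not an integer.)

A emits 24000/1001 × 12047 = 41304000/143 frames; B emits 24 × 12047 = 289128.
Difference = 41304/143 frames (≈ 288.8392); B is ahead of A.

41304/143 frames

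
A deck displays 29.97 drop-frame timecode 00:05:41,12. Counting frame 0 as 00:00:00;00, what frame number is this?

Complete 10-minute blocks: 0, each 17982 frames → 0.
Remaining 5 whole minutes in the current block: 1800 + 4 × 1798 = 8992 frames.
Within the current minute: 41 × 30 + 12 − 2 = 1240 (labels ;00/;01 skipped at this minute). Total = 0 + 8992 + 1240 = 10232.

10232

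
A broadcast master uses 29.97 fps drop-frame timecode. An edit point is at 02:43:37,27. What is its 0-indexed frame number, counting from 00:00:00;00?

294243

Complete 10-minute blocks: 16, each 17982 frames → 287712.
Remaining 3 whole minutes in the current block: 1800 + 2 × 1798 = 5396 frames.
Within the current minute: 37 × 30 + 27 − 2 = 1135 (labels ;00/;01 skipped at this minute). Total = 287712 + 5396 + 1135 = 294243.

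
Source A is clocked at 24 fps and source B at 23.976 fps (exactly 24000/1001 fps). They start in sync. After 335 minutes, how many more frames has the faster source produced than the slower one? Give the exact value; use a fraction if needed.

335 min = 20100 s.
A emits 24 × 20100 = 482400 frames; B emits 24000/1001 × 20100 = 482400000/1001.
Difference = 482400/1001 frames (≈ 481.9181); B is behind A.

482400/1001 frames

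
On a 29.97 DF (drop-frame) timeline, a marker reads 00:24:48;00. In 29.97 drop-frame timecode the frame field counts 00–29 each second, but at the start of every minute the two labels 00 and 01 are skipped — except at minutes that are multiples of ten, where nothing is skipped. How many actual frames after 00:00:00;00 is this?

Complete 10-minute blocks: 2, each 17982 frames → 35964.
Remaining 4 whole minutes in the current block: 1800 + 3 × 1798 = 7194 frames.
Within the current minute: 48 × 30 + 0 − 2 = 1438 (labels ;00/;01 skipped at this minute). Total = 35964 + 7194 + 1438 = 44596.

44596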